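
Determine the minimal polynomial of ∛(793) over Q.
m_α(x) = x^3 - 793

α satisfies α^3 = 793, so x^3 - 793 annihilates α. By the rational root test, a rational root p/q (in lowest terms) of x^3 - 793 would satisfy p^3 = 793 q^3, forcing q = 1 and p^3 = 793; but 793 is not a perfect cube, contradiction. A monic cubic over Q with no rational root is irreducible (any nontrivial factorization would include a linear factor). Hence x^3 - 793 is the minimal polynomial of α, and in particular [Q(α):Q] = 3.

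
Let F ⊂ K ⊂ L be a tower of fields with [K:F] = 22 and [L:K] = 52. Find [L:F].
[L:F] = 1144

The tower law says that for any tower of field extensions F ⊂ K ⊂ L with finite degrees, [L:F] = [L:K] · [K:F]. Here this gives [L:F] = 52 · 22 = 1144.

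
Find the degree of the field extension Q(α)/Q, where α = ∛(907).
[Q(α):Q] = 3

The minimal polynomial of α is x^3 - 907, irreducible over Q since 907 is not a perfect cube (so x^3 - 907 has no rational root). Hence [Q(α):Q] = deg(m_α) = 3.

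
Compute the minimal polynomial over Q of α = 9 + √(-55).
m_α(x) = x^2 - 18x + 136

From α - 9 = √(-55), squaring gives (α - 9)^2 = -55, i.e. α^2 - 18α + 81 = -55, so α^2 - 18α + 136 = 0. The discriminant of x^2 - 18x + 136 is (-18)^2 - 4·(136) = 324 - 544 = -220, and 4·(-55) is not a perfect square in Q since -55 is squarefree and ≠ 1. Hence x^2 - 18x + 136 is irreducible over Q and is the minimal polynomial of α.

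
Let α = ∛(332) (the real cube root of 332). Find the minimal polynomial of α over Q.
m_α(x) = x^3 - 332

α satisfies α^3 = 332, so x^3 - 332 annihilates α. By the rational root test, a rational root p/q (in lowest terms) of x^3 - 332 would satisfy p^3 = 332 q^3, forcing q = 1 and p^3 = 332; but 332 is not a perfect cube, contradiction. A monic cubic over Q with no rational root is irreducible (any nontrivial factorization would include a linear factor). Hence x^3 - 332 is the minimal polynomial of α, and in particular [Q(α):Q] = 3.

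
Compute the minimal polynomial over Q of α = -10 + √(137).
m_α(x) = x^2 + 20x - 37

From α + 10 = √(137), squaring gives (α + 10)^2 = 137, i.e. α^2 + 20α + 100 = 137, so α^2 + 20α - 37 = 0. The discriminant of x^2 + 20x - 37 is (20)^2 - 4·(-37) = 400 + 148 = 548, and 4·(137) is not a perfect square in Q since 137 is squarefree and ≠ 1. Hence x^2 + 20x - 37 is irreducible over Q and is the minimal polynomial of α.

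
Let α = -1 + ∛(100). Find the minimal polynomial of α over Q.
m_α(x) = x^3 + 3x^2 + 3x - 99

Set β = α + 1 = ∛(100), so β^3 = 100. Then (α + 1)^3 - 100 = 0, i.e. α is a root of g(x) = (x + 1)^3 - 100 = x^3 + 3x^2 + 3x - 99. Since g(x) = h(x + 1) where h(x) = x^3 - 100, and h is irreducible over Q (because 100 is not a perfect cube, so h has no rational root, and a monic cubic with no rational root is irreducible), g is also irreducible (irreducibility is preserved under the substitution x → x + 1). Hence m_α(x) = x^3 + 3x^2 + 3x - 99.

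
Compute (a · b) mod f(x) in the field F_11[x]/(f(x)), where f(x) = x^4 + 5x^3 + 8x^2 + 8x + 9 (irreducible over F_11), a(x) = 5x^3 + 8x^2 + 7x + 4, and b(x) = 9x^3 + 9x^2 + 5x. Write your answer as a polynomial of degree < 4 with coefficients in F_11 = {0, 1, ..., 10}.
a · b ≡ 10x^3 + 10x^2 + 10x + 9 (mod f(x))

Multiply in F_11[x]: a(x)·b(x) = (5x^3 + 8x^2 + 7x + 4)·(9x^3 + 9x^2 + 5x) = x^6 + 7x^5 + 6x^4 + 7x^3 + 5x^2 + 9x. This has degree ≥ 4, so divide by f(x) over F_11: x^6 + 7x^5 + 6x^4 + 7x^3 + 5x^2 + 9x = (x^2 + 2x + 10)·(x^4 + 5x^3 + 8x^2 + 8x + 9) + (10x^3 + 10x^2 + 10x + 9). Hence a·b ≡ 10x^3 + 10x^2 + 10x + 9 (mod f). (F_11[x]/(f) is a field with 11^4 = 14641 elements since f is irreducible of degree 4.)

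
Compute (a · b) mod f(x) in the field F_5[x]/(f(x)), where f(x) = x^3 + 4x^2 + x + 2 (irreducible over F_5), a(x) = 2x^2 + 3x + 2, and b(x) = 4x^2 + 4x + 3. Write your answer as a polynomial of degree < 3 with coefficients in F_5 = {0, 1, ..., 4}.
a · b ≡ x^2 + 3x (mod f(x))

Multiply in F_5[x]: a(x)·b(x) = (2x^2 + 3x + 2)·(4x^2 + 4x + 3) = 3x^4 + x^2 + 2x + 1. This has degree ≥ 3, so divide by f(x) over F_5: 3x^4 + x^2 + 2x + 1 = (3x + 3)·(x^3 + 4x^2 + x + 2) + (x^2 + 3x). Hence a·b ≡ x^2 + 3x (mod f). (F_5[x]/(f) is a field with 5^3 = 125 elements since f is irreducible of degree 3.)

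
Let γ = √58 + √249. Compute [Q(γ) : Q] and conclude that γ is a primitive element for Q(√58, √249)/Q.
[Q(γ) : Q] = 4 (equivalently, Q(γ) = Q(√58, √249))

Obviously Q(γ) ⊆ Q(√58, √249), and [Q(√58, √249):Q] = 4 (since 58, 249 are distinct squarefree integers > 1 with 14442 not a perfect square). To show equality we compute the minimal polynomial of γ. From γ = √58 + √249: γ^2 = 58 + 2√(14442) + 249 = 307 + 2√(14442), so γ^2 - 307 = 2√(14442); squaring, (γ^2 - 307)^2 = 4·14442, i.e. γ^4 - 614γ^2 + 94249 - 57768 = 0, i.e. γ^4 - 614γ^2 + 36481 = 0. So γ is a root of x^4 - 614x^2 + 36481. This polynomial is irreducible over Q: it has no rational root (each ±√58 ± √249 is irrational), and any factorization into two quadratics over Q would force √(14442) ∈ Q (pairing opposite roots) or √58, √249 ∈ Q (other pairings), all impossible. Hence [Q(γ):Q] = 4 = [Q(√58, √249):Q], so Q(γ) = Q(√58, √249).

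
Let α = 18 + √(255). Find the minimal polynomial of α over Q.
m_α(x) = x^2 - 36x + 69

From α - 18 = √(255), squaring gives (α - 18)^2 = 255, i.e. α^2 - 36α + 324 = 255, so α^2 - 36α + 69 = 0. The discriminant of x^2 - 36x + 69 is (-36)^2 - 4·(69) = 1296 - 276 = 1020, and 4·(255) is not a perfect square in Q since 255 is squarefree and ≠ 1. Hence x^2 - 36x + 69 is irreducible over Q and is the minimal polynomial of α.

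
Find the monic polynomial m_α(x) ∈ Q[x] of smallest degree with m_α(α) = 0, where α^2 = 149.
m_α(x) = x^2 - 149

α satisfies α^2 - 149 = 0, so x^2 - 149 annihilates α. Since d = 149 is squarefree and ≠ 1, it is not a perfect square in Q, so x^2 - 149 has no rational root and is therefore irreducible over Q (a degree-2 polynomial over a field is irreducible iff it has no root). Hence m_α(x) = x^2 - 149.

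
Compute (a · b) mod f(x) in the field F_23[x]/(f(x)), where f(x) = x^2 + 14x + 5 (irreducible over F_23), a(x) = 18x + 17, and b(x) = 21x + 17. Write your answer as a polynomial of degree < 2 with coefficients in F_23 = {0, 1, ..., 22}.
a · b ≡ 17x + 9 (mod f(x))

Multiply in F_23[x]: a(x)·b(x) = (18x + 17)·(21x + 17) = 10x^2 + 19x + 13. This has degree ≥ 2, so divide by f(x) over F_23: 10x^2 + 19x + 13 = (10)·(x^2 + 14x + 5) + (17x + 9). Hence a·b ≡ 17x + 9 (mod f). (F_23[x]/(f) is a field with 23^2 = 529 elements since f is irreducible of degree 2.)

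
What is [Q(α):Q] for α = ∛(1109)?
[Q(α):Q] = 3

The minimal polynomial of α is x^3 - 1109, irreducible over Q since 1109 is not a perfect cube (so x^3 - 1109 has no rational root). Hence [Q(α):Q] = deg(m_α) = 3.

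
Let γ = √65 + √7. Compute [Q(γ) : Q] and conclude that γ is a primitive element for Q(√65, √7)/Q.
[Q(γ) : Q] = 4 (equivalently, Q(γ) = Q(√65, √7))

Obviously Q(γ) ⊆ Q(√65, √7), and [Q(√65, √7):Q] = 4 (since 65, 7 are distinct squarefree integers > 1 with 455 not a perfect square). To show equality we compute the minimal polynomial of γ. From γ = √65 + √7: γ^2 = 65 + 2√(455) + 7 = 72 + 2√(455), so γ^2 - 72 = 2√(455); squaring, (γ^2 - 72)^2 = 4·455, i.e. γ^4 - 144γ^2 + 5184 - 1820 = 0, i.e. γ^4 - 144γ^2 + 3364 = 0. So γ is a root of x^4 - 144x^2 + 3364. This polynomial is irreducible over Q: it has no rational root (each ±√65 ± √7 is irrational), and any factorization into two quadratics over Q would force √(455) ∈ Q (pairing opposite roots) or √65, √7 ∈ Q (other pairings), all impossible. Hence [Q(γ):Q] = 4 = [Q(√65, √7):Q], so Q(γ) = Q(√65, √7).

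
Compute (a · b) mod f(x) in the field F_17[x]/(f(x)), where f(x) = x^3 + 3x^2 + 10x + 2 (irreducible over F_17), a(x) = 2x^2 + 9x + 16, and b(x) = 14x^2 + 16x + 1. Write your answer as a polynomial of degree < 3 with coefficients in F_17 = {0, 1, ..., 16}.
a · b ≡ 4x^2 + 13x + 4 (mod f(x))

Multiply in F_17[x]: a(x)·b(x) = (2x^2 + 9x + 16)·(14x^2 + 16x + 1) = 11x^4 + 5x^3 + 13x^2 + 10x + 16. This has degree ≥ 3, so divide by f(x) over F_17: 11x^4 + 5x^3 + 13x^2 + 10x + 16 = (11x + 6)·(x^3 + 3x^2 + 10x + 2) + (4x^2 + 13x + 4). Hence a·b ≡ 4x^2 + 13x + 4 (mod f). (F_17[x]/(f) is a field with 17^3 = 4913 elements since f is irreducible of degree 3.)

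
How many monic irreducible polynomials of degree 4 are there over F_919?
There are 178320609540 monic irreducible polynomials of degree 4 over F_919

Each element of F_{919^4} that lies in no proper subfield is a root of exactly one monic irreducible of degree 4 over F_919, and each such polynomial has 4 distinct roots in F_{919^4}. By Möbius inversion the count is N_919(4) = (1/4) Σ_{d|4} μ(4/d) · 919^d = (1/4)(μ(4)·919^1 + μ(2)·919^2 + μ(1)·919^4) = 713282438160/4 = 178320609540.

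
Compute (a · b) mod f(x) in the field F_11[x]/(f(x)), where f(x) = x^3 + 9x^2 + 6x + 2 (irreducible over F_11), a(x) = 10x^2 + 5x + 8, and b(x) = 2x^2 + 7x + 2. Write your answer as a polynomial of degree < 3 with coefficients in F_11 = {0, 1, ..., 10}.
a · b ≡ 4x^2 + 10x + 7 (mod f(x))

Multiply in F_11[x]: a(x)·b(x) = (10x^2 + 5x + 8)·(2x^2 + 7x + 2) = 9x^4 + 3x^3 + 5x^2 + 5. This has degree ≥ 3, so divide by f(x) over F_11: 9x^4 + 3x^3 + 5x^2 + 5 = (9x + 10)·(x^3 + 9x^2 + 6x + 2) + (4x^2 + 10x + 7). Hence a·b ≡ 4x^2 + 10x + 7 (mod f). (F_11[x]/(f) is a field with 11^3 = 1331 elements since f is irreducible of degree 3.)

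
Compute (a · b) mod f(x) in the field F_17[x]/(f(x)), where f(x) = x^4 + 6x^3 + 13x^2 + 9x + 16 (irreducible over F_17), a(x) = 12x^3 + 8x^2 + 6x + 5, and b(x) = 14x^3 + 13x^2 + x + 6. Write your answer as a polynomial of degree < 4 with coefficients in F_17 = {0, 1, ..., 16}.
a · b ≡ 9x^3 + 9x^2 + 11x + 4 (mod f(x))

Multiply in F_17[x]: a(x)·b(x) = (12x^3 + 8x^2 + 6x + 5)·(14x^3 + 13x^2 + x + 6) = 15x^6 + 13x^5 + 13x^4 + 7x^3 + 7x + 13. This has degree ≥ 4, so divide by f(x) over F_17: 15x^6 + 13x^5 + 13x^4 + 7x^3 + 7x + 13 = (15x^2 + 8x + 8)·(x^4 + 6x^3 + 13x^2 + 9x + 16) + (9x^3 + 9x^2 + 11x + 4). Hence a·b ≡ 9x^3 + 9x^2 + 11x + 4 (mod f). (F_17[x]/(f) is a field with 17^4 = 83521 elements since f is irreducible of degree 4.)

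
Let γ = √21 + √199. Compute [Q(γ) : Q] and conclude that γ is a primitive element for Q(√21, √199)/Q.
[Q(γ) : Q] = 4 (equivalently, Q(γ) = Q(√21, √199))

Obviously Q(γ) ⊆ Q(√21, √199), and [Q(√21, √199):Q] = 4 (since 21, 199 are distinct squarefree integers > 1 with 4179 not a perfect square). To show equality we compute the minimal polynomial of γ. From γ = √21 + √199: γ^2 = 21 + 2√(4179) + 199 = 220 + 2√(4179), so γ^2 - 220 = 2√(4179); squaring, (γ^2 - 220)^2 = 4·4179, i.e. γ^4 - 440γ^2 + 48400 - 16716 = 0, i.e. γ^4 - 440γ^2 + 31684 = 0. So γ is a root of x^4 - 440x^2 + 31684. This polynomial is irreducible over Q: it has no rational root (each ±√21 ± √199 is irrational), and any factorization into two quadratics over Q would force √(4179) ∈ Q (pairing opposite roots) or √21, √199 ∈ Q (other pairings), all impossible. Hence [Q(γ):Q] = 4 = [Q(√21, √199):Q], so Q(γ) = Q(√21, √199).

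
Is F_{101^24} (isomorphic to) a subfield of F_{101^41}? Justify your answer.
No: F_{101^24} is not a subfield of F_{101^41}

F_{p^m} embeds in F_{p^n} iff m | n. Here 24 ∤ 41 (since 41 = 1·24 + 17 with remainder 17 ≠ 0), so F_{101^24} is not a subfield of F_{101^41}. Equivalently: if it were, the tower law would give 24 = [F_{101^24}:F_101] dividing [F_{101^41}:F_101] = 41, contradiction.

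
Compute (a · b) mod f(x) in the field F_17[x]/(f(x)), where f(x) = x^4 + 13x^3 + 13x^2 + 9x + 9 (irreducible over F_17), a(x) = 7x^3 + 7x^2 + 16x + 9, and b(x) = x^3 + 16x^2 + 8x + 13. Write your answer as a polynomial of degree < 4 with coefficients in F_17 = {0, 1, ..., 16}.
a · b ≡ 6x^3 + x^2 + 2x + 6 (mod f(x))

Multiply in F_17[x]: a(x)·b(x) = (7x^3 + 7x^2 + 16x + 9)·(x^3 + 16x^2 + 8x + 13) = 7x^6 + 14x^4 + 4x^3 + 6x^2 + 8x + 15. This has degree ≥ 4, so divide by f(x) over F_17: 7x^6 + 14x^4 + 4x^3 + 6x^2 + 8x + 15 = (7x^2 + 11x + 1)·(x^4 + 13x^3 + 13x^2 + 9x + 9) + (6x^3 + x^2 + 2x + 6). Hence a·b ≡ 6x^3 + x^2 + 2x + 6 (mod f). (F_17[x]/(f) is a field with 17^4 = 83521 elements since f is irreducible of degree 4.)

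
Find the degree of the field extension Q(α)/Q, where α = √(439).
[Q(α):Q] = 2

[Q(α):Q] equals the degree of the minimal polynomial of α. Here α^2 = 439 and x^2 - 439 is irreducible (d = 439 is squarefree, ≠ 1, hence not a square), so deg(m_α) = 2. Thus [Q(α):Q] = 2.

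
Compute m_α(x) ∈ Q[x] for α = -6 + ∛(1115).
m_α(x) = x^3 + 18x^2 + 108x - 899

Set β = α + 6 = ∛(1115), so β^3 = 1115. Then (α + 6)^3 - 1115 = 0, i.e. α is a root of g(x) = (x + 6)^3 - 1115 = x^3 + 18x^2 + 108x - 899. Since g(x) = h(x + 6) where h(x) = x^3 - 1115, and h is irreducible over Q (because 1115 is not a perfect cube, so h has no rational root, and a monic cubic with no rational root is irreducible), g is also irreducible (irreducibility is preserved under the substitution x → x + 6). Hence m_α(x) = x^3 + 18x^2 + 108x - 899.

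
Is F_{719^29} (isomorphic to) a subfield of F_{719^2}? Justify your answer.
No: F_{719^29} is not a subfield of F_{719^2}

F_{p^m} embeds in F_{p^n} iff m | n. Here 29 ∤ 2 (since 2 = 0·29 + 2 with remainder 2 ≠ 0), so F_{719^29} is not a subfield of F_{719^2}. Equivalently: if it were, the tower law would give 29 = [F_{719^29}:F_719] dividing [F_{719^2}:F_719] = 2, contradiction.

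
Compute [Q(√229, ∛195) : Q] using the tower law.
[Q(√229, ∛195) : Q] = 6

Let L = Q(√229, ∛195). Since Q(√229) ⊂ L and [Q(√229):Q] = 2, the tower law gives 2 | [L:Q]. Likewise Q(∛195) ⊂ L with [Q(∛195):Q] = 3 (because 195 is not a perfect cube), so 3 | [L:Q]. As gcd(2,3) = 1, [L:Q] is divisible by 6. Conversely L is generated over Q by √229 and ∛195, so [L:Q] ≤ 2·3 = 6. Therefore [Q(√229, ∛195) : Q] = 6.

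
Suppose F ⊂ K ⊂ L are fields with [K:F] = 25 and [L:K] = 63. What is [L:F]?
[L:F] = 1575

The tower law says that for any tower of field extensions F ⊂ K ⊂ L with finite degrees, [L:F] = [L:K] · [K:F]. Here this gives [L:F] = 63 · 25 = 1575.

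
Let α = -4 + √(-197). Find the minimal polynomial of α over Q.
m_α(x) = x^2 + 8x + 213

From α + 4 = √(-197), squaring gives (α + 4)^2 = -197, i.e. α^2 + 8α + 16 = -197, so α^2 + 8α + 213 = 0. The discriminant of x^2 + 8x + 213 is (8)^2 - 4·(213) = 64 - 852 = -788, and 4·(-197) is not a perfect square in Q since -197 is squarefree and ≠ 1. Hence x^2 + 8x + 213 is irreducible over Q and is the minimal polynomial of α.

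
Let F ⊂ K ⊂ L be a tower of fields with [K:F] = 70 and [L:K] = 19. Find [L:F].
[L:F] = 1330

The tower law says that for any tower of field extensions F ⊂ K ⊂ L with finite degrees, [L:F] = [L:K] · [K:F]. Here this gives [L:F] = 19 · 70 = 1330.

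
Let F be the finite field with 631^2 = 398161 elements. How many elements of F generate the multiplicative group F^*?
There are φ(398160) = 89856 primitive elements

F_q^* is cyclic of order q - 1 = 398160. A cyclic group of order m has exactly φ(m) generators. Here m = 398160 = 2^4 · 3^2 · 5 · 7 · 79, so the number of primitive elements is φ(398160) = 89856.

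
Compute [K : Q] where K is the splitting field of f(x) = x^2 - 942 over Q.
[K : Q] = 2

f(x) = x^2 - 942 factors as (x - √942)(x + √942). The splitting field is K = Q(√942). Since 942 is squarefree and > 1, it is not a perfect square, so x^2 - 942 is irreducible over Q and [Q(√942) : Q] = 2. Hence [K : Q] = 2.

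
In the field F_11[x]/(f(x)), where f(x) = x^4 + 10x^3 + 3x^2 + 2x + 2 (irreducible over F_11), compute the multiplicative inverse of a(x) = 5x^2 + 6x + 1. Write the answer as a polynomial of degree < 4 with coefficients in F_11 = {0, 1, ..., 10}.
a(x)^(-1) ≡ 7x^3 + 3x^2 + 2x + 9 (mod f(x))

Since f is irreducible over F_11, F_11[x]/(f) is a field and a(x) ≠ 0 has an inverse. Apply the extended Euclidean algorithm to f(x) and a(x) in F_11[x]: f(x) = (9x^2 + 1)·a(x) + (7x + 1);  a(x) = (7x + 3)·(7x + 1) + (9). The last nonzero remainder is the constant 9 = gcd(f, a) in F_11. Back-substituting through the division chain expresses 9 = s(x)·a(x) + t(x)·f(x) with s(x) ≡ 8x^3 + 5x^2 + 7x + 4 (mod f), so (8x^3 + 5x^2 + 7x + 4)·a(x) ≡ 9 (mod f). Multiplying by 9^(-1) ≡ 5 in F_11 gives a(x)^(-1) ≡ 5·(8x^3 + 5x^2 + 7x + 4) ≡ 7x^3 + 3x^2 + 2x + 9 (mod f). Check: (5x^2 + 6x + 1)·(7x^3 + 3x^2 + 2x + 9) = 2x^5 + 2x^4 + 2x^3 + 5x^2 + x + 9 ≡ 1 (mod x^4 + 10x^3 + 3x^2 + 2x + 2).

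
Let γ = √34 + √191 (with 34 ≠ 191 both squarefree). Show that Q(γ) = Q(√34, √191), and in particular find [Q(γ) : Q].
[Q(γ) : Q] = 4 (equivalently, Q(γ) = Q(√34, √191))

Obviously Q(γ) ⊆ Q(√34, √191), and [Q(√34, √191):Q] = 4 (since 34, 191 are distinct squarefree integers > 1 with 6494 not a perfect square). To show equality we compute the minimal polynomial of γ. From γ = √34 + √191: γ^2 = 34 + 2√(6494) + 191 = 225 + 2√(6494), so γ^2 - 225 = 2√(6494); squaring, (γ^2 - 225)^2 = 4·6494, i.e. γ^4 - 450γ^2 + 50625 - 25976 = 0, i.e. γ^4 - 450γ^2 + 24649 = 0. So γ is a root of x^4 - 450x^2 + 24649. This polynomial is irreducible over Q: it has no rational root (each ±√34 ± √191 is irrational), and any factorization into two quadratics over Q would force √(6494) ∈ Q (pairing opposite roots) or √34, √191 ∈ Q (other pairings), all impossible. Hence [Q(γ):Q] = 4 = [Q(√34, √191):Q], so Q(γ) = Q(√34, √191).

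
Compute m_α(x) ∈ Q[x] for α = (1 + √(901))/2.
m_α(x) = x^2 - x - 225

From 2α - 1 = √(901), squaring gives (2α - 1)^2 = 901, i.e. 4α^2 - 4α + 1 = 901, so α^2 - α + (1 - 901)/4 = 0. Since 901 ≡ 1 (mod 4), (1 - 901)/4 = -225 ∈ Z. The polynomial x^2 - x - 225 has discriminant 1 - 4·(-225) = 901, which is not a perfect square in Q (d = 901 is squarefree and ≠ 1), so x^2 - x - 225 is irreducible over Q. It is the minimal polynomial of α.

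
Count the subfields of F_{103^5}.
F_{103^5} has 2 subfields

The subfields of F_{p^n} are exactly the fields F_{p^d} for d | n (each is the fixed field of the unique index-d subgroup of Gal(F_{p^n}/F_p) ≅ Z/nZ). The divisors of n = 5 are {1, 5}, giving 2 subfields: F_{103^1}, F_{103^5}.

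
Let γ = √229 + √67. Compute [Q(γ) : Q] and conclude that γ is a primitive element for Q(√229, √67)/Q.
[Q(γ) : Q] = 4 (equivalently, Q(γ) = Q(√229, √67))

Obviously Q(γ) ⊆ Q(√229, √67), and [Q(√229, √67):Q] = 4 (since 229, 67 are distinct squarefree integers > 1 with 15343 not a perfect square). To show equality we compute the minimal polynomial of γ. From γ = √229 + √67: γ^2 = 229 + 2√(15343) + 67 = 296 + 2√(15343), so γ^2 - 296 = 2√(15343); squaring, (γ^2 - 296)^2 = 4·15343, i.e. γ^4 - 592γ^2 + 87616 - 61372 = 0, i.e. γ^4 - 592γ^2 + 26244 = 0. So γ is a root of x^4 - 592x^2 + 26244. This polynomial is irreducible over Q: it has no rational root (each ±√229 ± √67 is irrational), and any factorization into two quadratics over Q would force √(15343) ∈ Q (pairing opposite roots) or √229, √67 ∈ Q (other pairings), all impossible. Hence [Q(γ):Q] = 4 = [Q(√229, √67):Q], so Q(γ) = Q(√229, √67).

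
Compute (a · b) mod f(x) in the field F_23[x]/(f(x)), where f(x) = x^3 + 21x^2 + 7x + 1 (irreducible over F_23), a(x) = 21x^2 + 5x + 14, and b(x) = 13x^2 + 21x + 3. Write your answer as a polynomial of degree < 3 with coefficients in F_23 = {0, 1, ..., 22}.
a · b ≡ 14x^2 + 9x + 2 (mod f(x))

Multiply in F_23[x]: a(x)·b(x) = (21x^2 + 5x + 14)·(13x^2 + 21x + 3) = 20x^4 + 5x^2 + 10x + 19. This has degree ≥ 3, so divide by f(x) over F_23: 20x^4 + 5x^2 + 10x + 19 = (20x + 17)·(x^3 + 21x^2 + 7x + 1) + (14x^2 + 9x + 2). Hence a·b ≡ 14x^2 + 9x + 2 (mod f). (F_23[x]/(f) is a field with 23^3 = 12167 elements since f is irreducible of degree 3.)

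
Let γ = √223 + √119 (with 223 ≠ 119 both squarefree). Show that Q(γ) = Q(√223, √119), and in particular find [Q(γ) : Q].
[Q(γ) : Q] = 4 (equivalently, Q(γ) = Q(√223, √119))

Obviously Q(γ) ⊆ Q(√223, √119), and [Q(√223, √119):Q] = 4 (since 223, 119 are distinct squarefree integers > 1 with 26537 not a perfect square). To show equality we compute the minimal polynomial of γ. From γ = √223 + √119: γ^2 = 223 + 2√(26537) + 119 = 342 + 2√(26537), so γ^2 - 342 = 2√(26537); squaring, (γ^2 - 342)^2 = 4·26537, i.e. γ^4 - 684γ^2 + 116964 - 106148 = 0, i.e. γ^4 - 684γ^2 + 10816 = 0. So γ is a root of x^4 - 684x^2 + 10816. This polynomial is irreducible over Q: it has no rational root (each ±√223 ± √119 is irrational), and any factorization into two quadratics over Q would force √(26537) ∈ Q (pairing opposite roots) or √223, √119 ∈ Q (other pairings), all impossible. Hence [Q(γ):Q] = 4 = [Q(√223, √119):Q], so Q(γ) = Q(√223, √119).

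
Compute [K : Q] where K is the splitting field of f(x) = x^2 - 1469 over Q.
[K : Q] = 2

f(x) = x^2 - 1469 factors as (x - √1469)(x + √1469). The splitting field is K = Q(√1469). Since 1469 is squarefree and > 1, it is not a perfect square, so x^2 - 1469 is irreducible over Q and [Q(√1469) : Q] = 2. Hence [K : Q] = 2.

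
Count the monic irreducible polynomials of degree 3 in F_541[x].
There are 52779960 monic irreducible polynomials of degree 3 over F_541

Each element of F_{541^3} that lies in no proper subfield is a root of exactly one monic irreducible of degree 3 over F_541, and each such polynomial has 3 distinct roots in F_{541^3}. By Möbius inversion the count is N_541(3) = (1/3) Σ_{d|3} μ(3/d) · 541^d = (1/3)(μ(3)·541^1 + μ(1)·541^3) = 158339880/3 = 52779960.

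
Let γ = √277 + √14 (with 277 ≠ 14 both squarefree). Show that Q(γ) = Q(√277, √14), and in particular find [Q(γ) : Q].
[Q(γ) : Q] = 4 (equivalently, Q(γ) = Q(√277, √14))

Obviously Q(γ) ⊆ Q(√277, √14), and [Q(√277, √14):Q] = 4 (since 277, 14 are distinct squarefree integers > 1 with 3878 not a perfect square). To show equality we compute the minimal polynomial of γ. From γ = √277 + √14: γ^2 = 277 + 2√(3878) + 14 = 291 + 2√(3878), so γ^2 - 291 = 2√(3878); squaring, (γ^2 - 291)^2 = 4·3878, i.e. γ^4 - 582γ^2 + 84681 - 15512 = 0, i.e. γ^4 - 582γ^2 + 69169 = 0. So γ is a root of x^4 - 582x^2 + 69169. This polynomial is irreducible over Q: it has no rational root (each ±√277 ± √14 is irrational), and any factorization into two quadratics over Q would force √(3878) ∈ Q (pairing opposite roots) or √277, √14 ∈ Q (other pairings), all impossible. Hence [Q(γ):Q] = 4 = [Q(√277, √14):Q], so Q(γ) = Q(√277, √14).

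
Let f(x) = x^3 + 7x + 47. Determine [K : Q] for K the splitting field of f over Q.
[K : Q] = 6

By the rational root test, any rational root of the monic integer polynomial f(x) = x^3 + 7x + 47 must be an integer dividing the constant term 47, i.e. one of ±{1, 47}. Evaluating: f(1) = 55, f(-1) = 39, f(47) = 104199, f(-47) = -104105; none is 0, so f has no rational root and is therefore irreducible over Q (a cubic with no linear factor over a field is irreducible). For an irreducible cubic, the Galois group is A_3 or S_3 according as the discriminant disc(f) = -4a^3 - 27b^2 = -4·(7)^3 - 27·(47)^2 = -61015 is or is not a square in Q. Here disc(f) = -61015 is not a perfect square in Q, so the Galois group of f over Q is not contained in A_3 and must be all of S_3. The splitting field has degree |S_3| = 6 over Q, so [K : Q] = 6.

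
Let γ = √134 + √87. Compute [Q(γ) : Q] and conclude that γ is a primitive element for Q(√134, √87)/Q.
[Q(γ) : Q] = 4 (equivalently, Q(γ) = Q(√134, √87))

Obviously Q(γ) ⊆ Q(√134, √87), and [Q(√134, √87):Q] = 4 (since 134, 87 are distinct squarefree integers > 1 with 11658 not a perfect square). To show equality we compute the minimal polynomial of γ. From γ = √134 + √87: γ^2 = 134 + 2√(11658) + 87 = 221 + 2√(11658), so γ^2 - 221 = 2√(11658); squaring, (γ^2 - 221)^2 = 4·11658, i.e. γ^4 - 442γ^2 + 48841 - 46632 = 0, i.e. γ^4 - 442γ^2 + 2209 = 0. So γ is a root of x^4 - 442x^2 + 2209. This polynomial is irreducible over Q: it has no rational root (each ±√134 ± √87 is irrational), and any factorization into two quadratics over Q would force √(11658) ∈ Q (pairing opposite roots) or √134, √87 ∈ Q (other pairings), all impossible. Hence [Q(γ):Q] = 4 = [Q(√134, √87):Q], so Q(γ) = Q(√134, √87).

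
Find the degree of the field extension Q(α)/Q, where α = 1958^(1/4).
[Q(α):Q] = 4

α is a root of x^4 - 1958. By Eisenstein's criterion at the prime p = 2 (which divides the constant term 1958 but p^2 = 4 does not, since 1958 is squarefree), x^4 - 1958 is irreducible over Q. Hence [Q(α):Q] = 4.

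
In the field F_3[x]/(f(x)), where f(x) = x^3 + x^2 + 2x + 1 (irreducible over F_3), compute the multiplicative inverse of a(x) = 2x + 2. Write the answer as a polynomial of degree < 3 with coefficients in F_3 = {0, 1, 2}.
a(x)^(-1) ≡ 2x^2 + 1 (mod f(x))

Since f is irreducible over F_3, F_3[x]/(f) is a field and a(x) ≠ 0 has an inverse. Apply the extended Euclidean algorithm to f(x) and a(x) in F_3[x]: f(x) = (2x^2 + 1)·a(x) + (2). The last nonzero remainder is the constant 2 = gcd(f, a) in F_3. Back-substituting through the division chain expresses 2 = s(x)·a(x) + t(x)·f(x) with s(x) ≡ x^2 + 2 (mod f), so (x^2 + 2)·a(x) ≡ 2 (mod f). Multiplying by 2^(-1) ≡ 2 in F_3 gives a(x)^(-1) ≡ 2·(x^2 + 2) ≡ 2x^2 + 1 (mod f). Check: (2x + 2)·(2x^2 + 1) = x^3 + x^2 + 2x + 2 ≡ 1 (mod x^3 + x^2 + 2x + 1).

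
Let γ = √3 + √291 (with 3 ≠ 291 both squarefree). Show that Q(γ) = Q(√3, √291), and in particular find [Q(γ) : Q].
[Q(γ) : Q] = 4 (equivalently, Q(γ) = Q(√3, √291))

Obviously Q(γ) ⊆ Q(√3, √291), and [Q(√3, √291):Q] = 4 (since 3, 291 are distinct squarefree integers > 1 with 873 not a perfect square). To show equality we compute the minimal polynomial of γ. From γ = √3 + √291: γ^2 = 3 + 2√(873) + 291 = 294 + 2√(873), so γ^2 - 294 = 2√(873); squaring, (γ^2 - 294)^2 = 4·873, i.e. γ^4 - 588γ^2 + 86436 - 3492 = 0, i.e. γ^4 - 588γ^2 + 82944 = 0. So γ is a root of x^4 - 588x^2 + 82944. This polynomial is irreducible over Q: it has no rational root (each ±√3 ± √291 is irrational), and any factorization into two quadratics over Q would force √(873) ∈ Q (pairing opposite roots) or √3, √291 ∈ Q (other pairings), all impossible. Hence [Q(γ):Q] = 4 = [Q(√3, √291):Q], so Q(γ) = Q(√3, √291).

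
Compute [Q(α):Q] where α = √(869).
[Q(α):Q] = 2

[Q(α):Q] equals the degree of the minimal polynomial of α. Here α^2 = 869 and x^2 - 869 is irreducible (d = 869 is squarefree, ≠ 1, hence not a square), so deg(m_α) = 2. Thus [Q(α):Q] = 2.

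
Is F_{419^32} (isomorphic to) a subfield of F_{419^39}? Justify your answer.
No: F_{419^32} is not a subfield of F_{419^39}

F_{p^m} embeds in F_{p^n} iff m | n. Here 32 ∤ 39 (since 39 = 1·32 + 7 with remainder 7 ≠ 0), so F_{419^32} is not a subfield of F_{419^39}. Equivalently: if it were, the tower law would give 32 = [F_{419^32}:F_419] dividing [F_{419^39}:F_419] = 39, contradiction.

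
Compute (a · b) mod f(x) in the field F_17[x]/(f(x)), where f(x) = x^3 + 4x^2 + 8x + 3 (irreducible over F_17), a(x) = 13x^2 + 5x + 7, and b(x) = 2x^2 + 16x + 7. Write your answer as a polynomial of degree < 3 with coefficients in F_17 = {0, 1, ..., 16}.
a · b ≡ 14x^2 + 7x + 13 (mod f(x))

Multiply in F_17[x]: a(x)·b(x) = (13x^2 + 5x + 7)·(2x^2 + 16x + 7) = 9x^4 + 14x^3 + 15x^2 + 11x + 15. This has degree ≥ 3, so divide by f(x) over F_17: 9x^4 + 14x^3 + 15x^2 + 11x + 15 = (9x + 12)·(x^3 + 4x^2 + 8x + 3) + (14x^2 + 7x + 13). Hence a·b ≡ 14x^2 + 7x + 13 (mod f). (F_17[x]/(f) is a field with 17^3 = 4913 elements since f is irreducible of degree 3.)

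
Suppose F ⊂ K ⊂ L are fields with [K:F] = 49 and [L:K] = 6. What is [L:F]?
[L:F] = 294

The tower law says that for any tower of field extensions F ⊂ K ⊂ L with finite degrees, [L:F] = [L:K] · [K:F]. Here this gives [L:F] = 6 · 49 = 294.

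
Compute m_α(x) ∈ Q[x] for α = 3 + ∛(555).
m_α(x) = x^3 - 9x^2 + 27x - 582

Set β = α - 3 = ∛(555), so β^3 = 555. Then (α - 3)^3 - 555 = 0, i.e. α is a root of g(x) = (x - 3)^3 - 555 = x^3 - 9x^2 + 27x - 582. Since g(x) = h(x - 3) where h(x) = x^3 - 555, and h is irreducible over Q (because 555 is not a perfect cube, so h has no rational root, and a monic cubic with no rational root is irreducible), g is also irreducible (irreducibility is preserved under the substitution x → x - 3). Hence m_α(x) = x^3 - 9x^2 + 27x - 582.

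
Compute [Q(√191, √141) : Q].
[Q(√191, √141) : Q] = 4

[Q(√191):Q] = 2 (min poly x^2 - 191, irreducible since 191 is squarefree > 1). For the top step, suppose √141 ∈ Q(√191), say √141 = c + d√191 with c, d ∈ Q. Squaring: 141 = c^2 + 191d^2 + 2cd√191. Since √191 ∉ Q this forces 2cd = 0. If d = 0 then √141 = c ∈ Q, contradicting 141 squarefree > 1. If c = 0 then 141 = 191d^2, so 191·141 = (191d)^2 is a perfect square in Q — but 191·141 = 26931 is not a perfect square (since 191 and 141 are distinct squarefree integers). Contradiction. Hence √141 ∉ Q(√191), so x^2 - 141 stays irreducible over Q(√191) and [Q(√191, √141) : Q(√191)] = 2. By the tower law, [Q(√191, √141) : Q] = 2 · 2 = 4.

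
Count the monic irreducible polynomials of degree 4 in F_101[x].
There are 26012550 monic irreducible polynomials of degree 4 over F_101

Each element of F_{101^4} that lies in no proper subfield is a root of exactly one monic irreducible of degree 4 over F_101, and each such polynomial has 4 distinct roots in F_{101^4}. By Möbius inversion the count is N_101(4) = (1/4) Σ_{d|4} μ(4/d) · 101^d = (1/4)(μ(4)·101^1 + μ(2)·101^2 + μ(1)·101^4) = 104050200/4 = 26012550.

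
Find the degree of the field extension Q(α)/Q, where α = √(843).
[Q(α):Q] = 2

[Q(α):Q] equals the degree of the minimal polynomial of α. Here α^2 = 843 and x^2 - 843 is irreducible (d = 843 is squarefree, ≠ 1, hence not a square), so deg(m_α) = 2. Thus [Q(α):Q] = 2.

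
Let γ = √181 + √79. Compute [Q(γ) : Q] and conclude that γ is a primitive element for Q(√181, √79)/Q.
[Q(γ) : Q] = 4 (equivalently, Q(γ) = Q(√181, √79))

Obviously Q(γ) ⊆ Q(√181, √79), and [Q(√181, √79):Q] = 4 (since 181, 79 are distinct squarefree integers > 1 with 14299 not a perfect square). To show equality we compute the minimal polynomial of γ. From γ = √181 + √79: γ^2 = 181 + 2√(14299) + 79 = 260 + 2√(14299), so γ^2 - 260 = 2√(14299); squaring, (γ^2 - 260)^2 = 4·14299, i.e. γ^4 - 520γ^2 + 67600 - 57196 = 0, i.e. γ^4 - 520γ^2 + 10404 = 0. So γ is a root of x^4 - 520x^2 + 10404. This polynomial is irreducible over Q: it has no rational root (each ±√181 ± √79 is irrational), and any factorization into two quadratics over Q would force √(14299) ∈ Q (pairing opposite roots) or √181, √79 ∈ Q (other pairings), all impossible. Hence [Q(γ):Q] = 4 = [Q(√181, √79):Q], so Q(γ) = Q(√181, √79).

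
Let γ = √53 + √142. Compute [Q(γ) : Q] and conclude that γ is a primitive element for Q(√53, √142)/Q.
[Q(γ) : Q] = 4 (equivalently, Q(γ) = Q(√53, √142))

Obviously Q(γ) ⊆ Q(√53, √142), and [Q(√53, √142):Q] = 4 (since 53, 142 are distinct squarefree integers > 1 with 7526 not a perfect square). To show equality we compute the minimal polynomial of γ. From γ = √53 + √142: γ^2 = 53 + 2√(7526) + 142 = 195 + 2√(7526), so γ^2 - 195 = 2√(7526); squaring, (γ^2 - 195)^2 = 4·7526, i.e. γ^4 - 390γ^2 + 38025 - 30104 = 0, i.e. γ^4 - 390γ^2 + 7921 = 0. So γ is a root of x^4 - 390x^2 + 7921. This polynomial is irreducible over Q: it has no rational root (each ±√53 ± √142 is irrational), and any factorization into two quadratics over Q would force √(7526) ∈ Q (pairing opposite roots) or √53, √142 ∈ Q (other pairings), all impossible. Hence [Q(γ):Q] = 4 = [Q(√53, √142):Q], so Q(γ) = Q(√53, √142).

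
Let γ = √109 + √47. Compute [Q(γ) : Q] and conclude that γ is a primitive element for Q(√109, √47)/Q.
[Q(γ) : Q] = 4 (equivalently, Q(γ) = Q(√109, √47))

Obviously Q(γ) ⊆ Q(√109, √47), and [Q(√109, √47):Q] = 4 (since 109, 47 are distinct squarefree integers > 1 with 5123 not a perfect square). To show equality we compute the minimal polynomial of γ. From γ = √109 + √47: γ^2 = 109 + 2√(5123) + 47 = 156 + 2√(5123), so γ^2 - 156 = 2√(5123); squaring, (γ^2 - 156)^2 = 4·5123, i.e. γ^4 - 312γ^2 + 24336 - 20492 = 0, i.e. γ^4 - 312γ^2 + 3844 = 0. So γ is a root of x^4 - 312x^2 + 3844. This polynomial is irreducible over Q: it has no rational root (each ±√109 ± √47 is irrational), and any factorization into two quadratics over Q would force √(5123) ∈ Q (pairing opposite roots) or √109, √47 ∈ Q (other pairings), all impossible. Hence [Q(γ):Q] = 4 = [Q(√109, √47):Q], so Q(γ) = Q(√109, √47).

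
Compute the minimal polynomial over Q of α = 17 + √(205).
m_α(x) = x^2 - 34x + 84

From α - 17 = √(205), squaring gives (α - 17)^2 = 205, i.e. α^2 - 34α + 289 = 205, so α^2 - 34α + 84 = 0. The discriminant of x^2 - 34x + 84 is (-34)^2 - 4·(84) = 1156 - 336 = 820, and 4·(205) is not a perfect square in Q since 205 is squarefree and ≠ 1. Hence x^2 - 34x + 84 is irreducible over Q and is the minimal polynomial of α.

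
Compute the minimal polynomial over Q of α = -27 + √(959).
m_α(x) = x^2 + 54x - 230

From α + 27 = √(959), squaring gives (α + 27)^2 = 959, i.e. α^2 + 54α + 729 = 959, so α^2 + 54α - 230 = 0. The discriminant of x^2 + 54x - 230 is (54)^2 - 4·(-230) = 2916 + 920 = 3836, and 4·(959) is not a perfect square in Q since 959 is squarefree and ≠ 1. Hence x^2 + 54x - 230 is irreducible over Q and is the minimal polynomial of α.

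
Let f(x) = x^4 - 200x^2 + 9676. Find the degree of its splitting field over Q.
[K : Q] = 4

Solving the quadratic in x^2: x^2 = (200 ± √(200^2 - 4·9676))/2 = (200 ± √1296)/2 = (200 ± 36)/2, giving x^2 = 82 or x^2 = 118. So f(x) = (x^2 - 82)(x^2 - 118) and the roots of f are ±√82, ±√118. Hence the splitting field is K = Q(√82, √118). Since 82 and 118 are distinct squarefree integers > 1, their product 9676 is not a perfect square, so √118 ∉ Q(√82). By the tower law [K:Q] = [Q(√82,√118):Q(√82)] · [Q(√82):Q] = 2 · 2 = 4.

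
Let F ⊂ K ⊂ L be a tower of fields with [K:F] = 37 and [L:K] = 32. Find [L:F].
[L:F] = 1184

The tower law says that for any tower of field extensions F ⊂ K ⊂ L with finite degrees, [L:F] = [L:K] · [K:F]. Here this gives [L:F] = 32 · 37 = 1184.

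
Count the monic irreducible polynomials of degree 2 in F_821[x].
There are 336610 monic irreducible polynomials of degree 2 over F_821

Each element of F_{821^2} that lies in no proper subfield is a root of exactly one monic irreducible of degree 2 over F_821, and each such polynomial has 2 distinct roots in F_{821^2}. By Möbius inversion the count is N_821(2) = (1/2) Σ_{d|2} μ(2/d) · 821^d = (1/2)(μ(2)·821^1 + μ(1)·821^2) = 673220/2 = 336610.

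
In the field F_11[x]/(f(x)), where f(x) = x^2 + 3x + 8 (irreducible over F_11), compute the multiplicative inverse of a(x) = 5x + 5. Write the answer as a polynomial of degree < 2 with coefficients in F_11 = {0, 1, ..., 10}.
a(x)^(-1) ≡ 4x + 8 (mod f(x))

Since f is irreducible over F_11, F_11[x]/(f) is a field and a(x) ≠ 0 has an inverse. Apply the extended Euclidean algorithm to f(x) and a(x) in F_11[x]: f(x) = (9x + 7)·a(x) + (6). The last nonzero remainder is the constant 6 = gcd(f, a) in F_11. Back-substituting through the division chain expresses 6 = s(x)·a(x) + t(x)·f(x) with s(x) ≡ 2x + 4 (mod f), so (2x + 4)·a(x) ≡ 6 (mod f). Multiplying by 6^(-1) ≡ 2 in F_11 gives a(x)^(-1) ≡ 2·(2x + 4) ≡ 4x + 8 (mod f). Check: (5x + 5)·(4x + 8) = 9x^2 + 5x + 7 ≡ 1 (mod x^2 + 3x + 8).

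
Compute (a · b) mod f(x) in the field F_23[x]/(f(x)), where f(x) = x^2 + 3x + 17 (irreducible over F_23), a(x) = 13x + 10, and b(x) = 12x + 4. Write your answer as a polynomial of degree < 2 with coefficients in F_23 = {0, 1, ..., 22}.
a · b ≡ 3x + 10 (mod f(x))

Multiply in F_23[x]: a(x)·b(x) = (13x + 10)·(12x + 4) = 18x^2 + 11x + 17. This has degree ≥ 2, so divide by f(x) over F_23: 18x^2 + 11x + 17 = (18)·(x^2 + 3x + 17) + (3x + 10). Hence a·b ≡ 3x + 10 (mod f). (F_23[x]/(f) is a field with 23^2 = 529 elements since f is irreducible of degree 2.)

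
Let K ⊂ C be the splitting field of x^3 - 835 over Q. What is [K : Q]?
[K : Q] = 6

The roots of x^3 - 835 are ∛835, ω∛835, ω^2∛835 where ω = e^(2πi/3) is a primitive cube root of unity, so K = Q(∛835, ω). Now [Q(∛835):Q] = 3 (since 835 is not a perfect cube, x^3 - 835 is irreducible) and [Q(ω):Q] = 2. Both 2 and 3 divide [K:Q], and [K:Q] ≤ 3·2 = 6, so [K:Q] = 6. (Equivalently: Q(∛835) ⊂ R but ω ∉ R, so [K : Q(∛835)] = 2.)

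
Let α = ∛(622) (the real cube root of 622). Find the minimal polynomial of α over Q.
m_α(x) = x^3 - 622

α satisfies α^3 = 622, so x^3 - 622 annihilates α. By the rational root test, a rational root p/q (in lowest terms) of x^3 - 622 would satisfy p^3 = 622 q^3, forcing q = 1 and p^3 = 622; but 622 is not a perfect cube, contradiction. A monic cubic over Q with no rational root is irreducible (any nontrivial factorization would include a linear factor). Hence x^3 - 622 is the minimal polynomial of α, and in particular [Q(α):Q] = 3.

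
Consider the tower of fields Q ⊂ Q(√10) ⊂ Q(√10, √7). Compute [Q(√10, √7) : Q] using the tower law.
[Q(√10, √7) : Q] = 4

[Q(√10):Q] = 2 (min poly x^2 - 10, irreducible since 10 is squarefree > 1). For the top step, suppose √7 ∈ Q(√10), say √7 = c + d√10 with c, d ∈ Q. Squaring: 7 = c^2 + 10d^2 + 2cd√10. Since √10 ∉ Q this forces 2cd = 0. If d = 0 then √7 = c ∈ Q, contradicting 7 squarefree > 1. If c = 0 then 7 = 10d^2, so 10·7 = (10d)^2 is a perfect square in Q — but 10·7 = 70 is not a perfect square (since 10 and 7 are distinct squarefree integers). Contradiction. Hence √7 ∉ Q(√10), so x^2 - 7 stays irreducible over Q(√10) and [Q(√10, √7) : Q(√10)] = 2. By the tower law, [Q(√10, √7) : Q] = 2 · 2 = 4.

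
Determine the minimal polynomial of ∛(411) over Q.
m_α(x) = x^3 - 411

α satisfies α^3 = 411, so x^3 - 411 annihilates α. By the rational root test, a rational root p/q (in lowest terms) of x^3 - 411 would satisfy p^3 = 411 q^3, forcing q = 1 and p^3 = 411; but 411 is not a perfect cube, contradiction. A monic cubic over Q with no rational root is irreducible (any nontrivial factorization would include a linear factor). Hence x^3 - 411 is the minimal polynomial of α, and in particular [Q(α):Q] = 3.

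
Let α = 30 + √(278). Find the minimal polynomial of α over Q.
m_α(x) = x^2 - 60x + 622

From α - 30 = √(278), squaring gives (α - 30)^2 = 278, i.e. α^2 - 60α + 900 = 278, so α^2 - 60α + 622 = 0. The discriminant of x^2 - 60x + 622 is (-60)^2 - 4·(622) = 3600 - 2488 = 1112, and 4·(278) is not a perfect square in Q since 278 is squarefree and ≠ 1. Hence x^2 - 60x + 622 is irreducible over Q and is the minimal polynomial of α.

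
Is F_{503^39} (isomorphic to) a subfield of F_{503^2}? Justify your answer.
No: F_{503^39} is not a subfield of F_{503^2}

F_{p^m} embeds in F_{p^n} iff m | n. Here 39 ∤ 2 (since 2 = 0·39 + 2 with remainder 2 ≠ 0), so F_{503^39} is not a subfield of F_{503^2}. Equivalently: if it were, the tower law would give 39 = [F_{503^39}:F_503] dividing [F_{503^2}:F_503] = 2, contradiction.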